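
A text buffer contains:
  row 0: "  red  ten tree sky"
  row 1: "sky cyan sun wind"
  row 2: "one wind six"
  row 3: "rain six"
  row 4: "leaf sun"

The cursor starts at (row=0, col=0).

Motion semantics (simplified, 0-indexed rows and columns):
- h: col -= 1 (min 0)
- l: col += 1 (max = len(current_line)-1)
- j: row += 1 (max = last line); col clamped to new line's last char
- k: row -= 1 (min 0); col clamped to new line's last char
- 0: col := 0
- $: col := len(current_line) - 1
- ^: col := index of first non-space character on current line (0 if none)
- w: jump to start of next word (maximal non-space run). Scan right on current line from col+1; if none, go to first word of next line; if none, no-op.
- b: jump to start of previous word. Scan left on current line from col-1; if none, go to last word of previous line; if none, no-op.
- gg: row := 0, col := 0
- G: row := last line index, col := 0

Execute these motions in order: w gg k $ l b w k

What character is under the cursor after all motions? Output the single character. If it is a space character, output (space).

Answer: (space)

Derivation:
After 1 (w): row=0 col=2 char='r'
After 2 (gg): row=0 col=0 char='_'
After 3 (k): row=0 col=0 char='_'
After 4 ($): row=0 col=18 char='y'
After 5 (l): row=0 col=18 char='y'
After 6 (b): row=0 col=16 char='s'
After 7 (w): row=1 col=0 char='s'
After 8 (k): row=0 col=0 char='_'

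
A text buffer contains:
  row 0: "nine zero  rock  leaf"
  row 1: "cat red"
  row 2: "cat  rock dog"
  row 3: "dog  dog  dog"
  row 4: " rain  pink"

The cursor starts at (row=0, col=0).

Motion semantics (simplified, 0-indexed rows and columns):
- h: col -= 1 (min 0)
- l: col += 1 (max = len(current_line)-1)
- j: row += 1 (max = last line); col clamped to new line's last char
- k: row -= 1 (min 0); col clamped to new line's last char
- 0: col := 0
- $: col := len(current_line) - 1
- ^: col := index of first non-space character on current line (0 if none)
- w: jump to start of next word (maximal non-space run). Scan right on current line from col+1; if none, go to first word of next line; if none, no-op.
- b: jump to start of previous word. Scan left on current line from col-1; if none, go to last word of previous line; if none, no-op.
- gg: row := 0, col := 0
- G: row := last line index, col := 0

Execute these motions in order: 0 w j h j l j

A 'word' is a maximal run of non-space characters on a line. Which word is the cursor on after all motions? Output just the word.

After 1 (0): row=0 col=0 char='n'
After 2 (w): row=0 col=5 char='z'
After 3 (j): row=1 col=5 char='e'
After 4 (h): row=1 col=4 char='r'
After 5 (j): row=2 col=4 char='_'
After 6 (l): row=2 col=5 char='r'
After 7 (j): row=3 col=5 char='d'

Answer: dog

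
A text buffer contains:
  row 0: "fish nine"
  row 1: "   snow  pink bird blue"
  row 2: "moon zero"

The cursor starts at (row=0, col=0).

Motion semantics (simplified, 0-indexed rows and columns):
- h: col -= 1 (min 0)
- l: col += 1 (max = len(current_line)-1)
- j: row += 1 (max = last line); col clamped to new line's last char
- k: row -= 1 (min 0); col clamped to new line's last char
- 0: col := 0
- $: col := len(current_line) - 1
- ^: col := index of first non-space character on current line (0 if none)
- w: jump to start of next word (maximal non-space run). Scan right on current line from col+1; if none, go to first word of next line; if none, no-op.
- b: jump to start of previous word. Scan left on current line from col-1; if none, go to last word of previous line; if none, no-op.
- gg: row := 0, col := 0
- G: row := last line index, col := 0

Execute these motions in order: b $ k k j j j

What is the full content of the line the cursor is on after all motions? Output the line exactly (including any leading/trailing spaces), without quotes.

After 1 (b): row=0 col=0 char='f'
After 2 ($): row=0 col=8 char='e'
After 3 (k): row=0 col=8 char='e'
After 4 (k): row=0 col=8 char='e'
After 5 (j): row=1 col=8 char='_'
After 6 (j): row=2 col=8 char='o'
After 7 (j): row=2 col=8 char='o'

Answer: moon zero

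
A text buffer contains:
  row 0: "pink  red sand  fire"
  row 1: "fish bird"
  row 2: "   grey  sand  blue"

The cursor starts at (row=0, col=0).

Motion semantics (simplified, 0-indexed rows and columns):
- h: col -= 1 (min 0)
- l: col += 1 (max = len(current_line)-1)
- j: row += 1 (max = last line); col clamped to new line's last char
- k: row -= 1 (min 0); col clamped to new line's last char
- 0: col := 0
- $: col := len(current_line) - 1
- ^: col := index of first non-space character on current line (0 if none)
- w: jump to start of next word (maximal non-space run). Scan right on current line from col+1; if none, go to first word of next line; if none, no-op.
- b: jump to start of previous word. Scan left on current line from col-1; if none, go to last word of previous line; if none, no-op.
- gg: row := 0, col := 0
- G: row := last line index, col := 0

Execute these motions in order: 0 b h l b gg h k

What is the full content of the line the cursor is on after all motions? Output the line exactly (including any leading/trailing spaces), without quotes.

Answer: pink  red sand  fire

Derivation:
After 1 (0): row=0 col=0 char='p'
After 2 (b): row=0 col=0 char='p'
After 3 (h): row=0 col=0 char='p'
After 4 (l): row=0 col=1 char='i'
After 5 (b): row=0 col=0 char='p'
After 6 (gg): row=0 col=0 char='p'
After 7 (h): row=0 col=0 char='p'
After 8 (k): row=0 col=0 char='p'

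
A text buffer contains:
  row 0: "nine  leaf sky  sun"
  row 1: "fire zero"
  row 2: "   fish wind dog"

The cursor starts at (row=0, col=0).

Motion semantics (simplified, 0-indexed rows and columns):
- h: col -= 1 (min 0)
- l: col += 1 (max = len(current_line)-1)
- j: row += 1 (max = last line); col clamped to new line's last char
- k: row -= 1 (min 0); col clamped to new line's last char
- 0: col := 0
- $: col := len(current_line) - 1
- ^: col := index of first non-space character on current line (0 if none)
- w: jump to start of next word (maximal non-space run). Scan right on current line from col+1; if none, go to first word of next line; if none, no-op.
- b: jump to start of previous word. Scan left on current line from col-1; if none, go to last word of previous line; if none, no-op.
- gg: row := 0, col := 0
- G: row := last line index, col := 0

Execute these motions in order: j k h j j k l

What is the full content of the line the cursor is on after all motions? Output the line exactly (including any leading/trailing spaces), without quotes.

Answer: fire zero

Derivation:
After 1 (j): row=1 col=0 char='f'
After 2 (k): row=0 col=0 char='n'
After 3 (h): row=0 col=0 char='n'
After 4 (j): row=1 col=0 char='f'
After 5 (j): row=2 col=0 char='_'
After 6 (k): row=1 col=0 char='f'
After 7 (l): row=1 col=1 char='i'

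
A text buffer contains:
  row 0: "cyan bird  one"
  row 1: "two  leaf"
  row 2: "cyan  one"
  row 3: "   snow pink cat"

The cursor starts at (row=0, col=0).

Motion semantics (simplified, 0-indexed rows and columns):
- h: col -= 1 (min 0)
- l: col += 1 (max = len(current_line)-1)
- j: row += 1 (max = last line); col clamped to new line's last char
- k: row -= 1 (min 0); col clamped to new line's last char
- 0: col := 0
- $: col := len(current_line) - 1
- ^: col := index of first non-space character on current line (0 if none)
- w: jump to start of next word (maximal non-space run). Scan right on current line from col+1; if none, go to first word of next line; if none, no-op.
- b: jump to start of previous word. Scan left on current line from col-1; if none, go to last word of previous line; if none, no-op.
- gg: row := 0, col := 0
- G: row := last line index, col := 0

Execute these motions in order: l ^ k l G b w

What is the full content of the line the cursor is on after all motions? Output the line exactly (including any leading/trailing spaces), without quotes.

Answer:    snow pink cat

Derivation:
After 1 (l): row=0 col=1 char='y'
After 2 (^): row=0 col=0 char='c'
After 3 (k): row=0 col=0 char='c'
After 4 (l): row=0 col=1 char='y'
After 5 (G): row=3 col=0 char='_'
After 6 (b): row=2 col=6 char='o'
After 7 (w): row=3 col=3 char='s'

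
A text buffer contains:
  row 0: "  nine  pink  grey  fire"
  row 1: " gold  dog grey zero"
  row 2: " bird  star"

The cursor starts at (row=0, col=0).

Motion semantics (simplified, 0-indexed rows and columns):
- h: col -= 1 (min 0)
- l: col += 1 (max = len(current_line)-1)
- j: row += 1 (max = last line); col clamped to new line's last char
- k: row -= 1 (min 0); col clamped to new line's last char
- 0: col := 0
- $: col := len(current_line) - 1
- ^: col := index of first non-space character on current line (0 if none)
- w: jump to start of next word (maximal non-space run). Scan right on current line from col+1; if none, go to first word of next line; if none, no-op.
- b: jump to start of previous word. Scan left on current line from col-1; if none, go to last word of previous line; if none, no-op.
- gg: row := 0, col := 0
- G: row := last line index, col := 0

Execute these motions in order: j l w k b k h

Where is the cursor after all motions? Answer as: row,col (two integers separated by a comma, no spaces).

After 1 (j): row=1 col=0 char='_'
After 2 (l): row=1 col=1 char='g'
After 3 (w): row=1 col=7 char='d'
After 4 (k): row=0 col=7 char='_'
After 5 (b): row=0 col=2 char='n'
After 6 (k): row=0 col=2 char='n'
After 7 (h): row=0 col=1 char='_'

Answer: 0,1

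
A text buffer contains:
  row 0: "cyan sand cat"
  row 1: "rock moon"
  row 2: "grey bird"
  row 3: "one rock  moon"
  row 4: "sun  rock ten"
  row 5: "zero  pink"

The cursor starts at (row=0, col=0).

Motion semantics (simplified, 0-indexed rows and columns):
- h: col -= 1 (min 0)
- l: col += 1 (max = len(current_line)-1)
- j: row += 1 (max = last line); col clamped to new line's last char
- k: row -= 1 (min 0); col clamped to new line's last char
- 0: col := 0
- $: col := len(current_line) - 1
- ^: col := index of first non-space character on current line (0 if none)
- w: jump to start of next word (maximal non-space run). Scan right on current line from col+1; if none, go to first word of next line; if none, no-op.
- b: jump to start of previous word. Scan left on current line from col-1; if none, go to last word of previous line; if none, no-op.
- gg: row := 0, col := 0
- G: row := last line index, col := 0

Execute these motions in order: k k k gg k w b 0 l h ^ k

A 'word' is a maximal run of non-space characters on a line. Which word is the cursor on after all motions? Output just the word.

Answer: cyan

Derivation:
After 1 (k): row=0 col=0 char='c'
After 2 (k): row=0 col=0 char='c'
After 3 (k): row=0 col=0 char='c'
After 4 (gg): row=0 col=0 char='c'
After 5 (k): row=0 col=0 char='c'
After 6 (w): row=0 col=5 char='s'
After 7 (b): row=0 col=0 char='c'
After 8 (0): row=0 col=0 char='c'
After 9 (l): row=0 col=1 char='y'
After 10 (h): row=0 col=0 char='c'
After 11 (^): row=0 col=0 char='c'
After 12 (k): row=0 col=0 char='c'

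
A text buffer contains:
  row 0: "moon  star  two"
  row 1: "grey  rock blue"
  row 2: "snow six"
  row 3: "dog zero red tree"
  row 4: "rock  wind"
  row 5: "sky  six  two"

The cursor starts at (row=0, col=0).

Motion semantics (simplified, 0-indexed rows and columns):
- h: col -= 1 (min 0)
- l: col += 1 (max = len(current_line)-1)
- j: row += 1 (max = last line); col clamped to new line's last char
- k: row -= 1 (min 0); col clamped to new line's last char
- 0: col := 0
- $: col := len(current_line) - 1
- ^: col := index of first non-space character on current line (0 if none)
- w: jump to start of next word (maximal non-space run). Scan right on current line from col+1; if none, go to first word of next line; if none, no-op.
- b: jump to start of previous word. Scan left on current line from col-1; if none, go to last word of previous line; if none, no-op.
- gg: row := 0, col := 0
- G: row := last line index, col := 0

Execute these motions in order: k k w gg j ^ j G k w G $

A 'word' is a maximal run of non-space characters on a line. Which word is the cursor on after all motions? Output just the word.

After 1 (k): row=0 col=0 char='m'
After 2 (k): row=0 col=0 char='m'
After 3 (w): row=0 col=6 char='s'
After 4 (gg): row=0 col=0 char='m'
After 5 (j): row=1 col=0 char='g'
After 6 (^): row=1 col=0 char='g'
After 7 (j): row=2 col=0 char='s'
After 8 (G): row=5 col=0 char='s'
After 9 (k): row=4 col=0 char='r'
After 10 (w): row=4 col=6 char='w'
After 11 (G): row=5 col=0 char='s'
After 12 ($): row=5 col=12 char='o'

Answer: two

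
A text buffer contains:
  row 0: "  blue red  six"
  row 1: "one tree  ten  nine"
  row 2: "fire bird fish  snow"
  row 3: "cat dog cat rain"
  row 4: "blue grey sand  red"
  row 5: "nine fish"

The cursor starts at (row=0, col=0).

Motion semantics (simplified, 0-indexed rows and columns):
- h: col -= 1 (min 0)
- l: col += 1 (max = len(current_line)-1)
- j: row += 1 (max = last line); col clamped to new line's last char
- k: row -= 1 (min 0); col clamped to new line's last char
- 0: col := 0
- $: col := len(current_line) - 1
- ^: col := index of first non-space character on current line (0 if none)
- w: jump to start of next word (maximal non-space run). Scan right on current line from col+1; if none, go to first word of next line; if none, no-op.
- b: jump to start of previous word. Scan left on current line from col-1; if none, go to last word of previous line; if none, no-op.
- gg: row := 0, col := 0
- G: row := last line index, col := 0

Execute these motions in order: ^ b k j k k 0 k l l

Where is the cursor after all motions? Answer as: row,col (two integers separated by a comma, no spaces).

After 1 (^): row=0 col=2 char='b'
After 2 (b): row=0 col=2 char='b'
After 3 (k): row=0 col=2 char='b'
After 4 (j): row=1 col=2 char='e'
After 5 (k): row=0 col=2 char='b'
After 6 (k): row=0 col=2 char='b'
After 7 (0): row=0 col=0 char='_'
After 8 (k): row=0 col=0 char='_'
After 9 (l): row=0 col=1 char='_'
After 10 (l): row=0 col=2 char='b'

Answer: 0,2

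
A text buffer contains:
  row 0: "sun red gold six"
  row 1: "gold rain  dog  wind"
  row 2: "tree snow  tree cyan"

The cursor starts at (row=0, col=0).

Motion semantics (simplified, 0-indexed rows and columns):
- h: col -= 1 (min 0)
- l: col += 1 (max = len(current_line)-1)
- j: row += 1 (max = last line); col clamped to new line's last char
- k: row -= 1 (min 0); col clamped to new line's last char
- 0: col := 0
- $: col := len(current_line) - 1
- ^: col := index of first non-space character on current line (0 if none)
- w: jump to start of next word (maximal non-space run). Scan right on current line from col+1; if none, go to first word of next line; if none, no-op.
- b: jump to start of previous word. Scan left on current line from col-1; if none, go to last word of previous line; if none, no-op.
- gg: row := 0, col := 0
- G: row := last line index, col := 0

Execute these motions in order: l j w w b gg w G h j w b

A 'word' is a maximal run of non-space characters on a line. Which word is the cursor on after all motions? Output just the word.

After 1 (l): row=0 col=1 char='u'
After 2 (j): row=1 col=1 char='o'
After 3 (w): row=1 col=5 char='r'
After 4 (w): row=1 col=11 char='d'
After 5 (b): row=1 col=5 char='r'
After 6 (gg): row=0 col=0 char='s'
After 7 (w): row=0 col=4 char='r'
After 8 (G): row=2 col=0 char='t'
After 9 (h): row=2 col=0 char='t'
After 10 (j): row=2 col=0 char='t'
After 11 (w): row=2 col=5 char='s'
After 12 (b): row=2 col=0 char='t'

Answer: tree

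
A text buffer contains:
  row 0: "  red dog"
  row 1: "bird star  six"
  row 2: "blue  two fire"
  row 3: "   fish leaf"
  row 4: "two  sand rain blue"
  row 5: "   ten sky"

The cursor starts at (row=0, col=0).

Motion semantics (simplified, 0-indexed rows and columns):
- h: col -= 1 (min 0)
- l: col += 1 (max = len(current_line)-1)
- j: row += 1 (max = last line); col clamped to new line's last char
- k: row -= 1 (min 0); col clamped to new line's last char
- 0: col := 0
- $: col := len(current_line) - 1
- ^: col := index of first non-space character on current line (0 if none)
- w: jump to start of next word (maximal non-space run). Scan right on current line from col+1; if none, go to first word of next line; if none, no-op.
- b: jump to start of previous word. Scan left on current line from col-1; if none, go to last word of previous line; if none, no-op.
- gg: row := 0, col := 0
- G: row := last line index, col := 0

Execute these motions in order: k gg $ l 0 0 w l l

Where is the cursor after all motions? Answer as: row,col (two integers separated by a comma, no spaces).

After 1 (k): row=0 col=0 char='_'
After 2 (gg): row=0 col=0 char='_'
After 3 ($): row=0 col=8 char='g'
After 4 (l): row=0 col=8 char='g'
After 5 (0): row=0 col=0 char='_'
After 6 (0): row=0 col=0 char='_'
After 7 (w): row=0 col=2 char='r'
After 8 (l): row=0 col=3 char='e'
After 9 (l): row=0 col=4 char='d'

Answer: 0,4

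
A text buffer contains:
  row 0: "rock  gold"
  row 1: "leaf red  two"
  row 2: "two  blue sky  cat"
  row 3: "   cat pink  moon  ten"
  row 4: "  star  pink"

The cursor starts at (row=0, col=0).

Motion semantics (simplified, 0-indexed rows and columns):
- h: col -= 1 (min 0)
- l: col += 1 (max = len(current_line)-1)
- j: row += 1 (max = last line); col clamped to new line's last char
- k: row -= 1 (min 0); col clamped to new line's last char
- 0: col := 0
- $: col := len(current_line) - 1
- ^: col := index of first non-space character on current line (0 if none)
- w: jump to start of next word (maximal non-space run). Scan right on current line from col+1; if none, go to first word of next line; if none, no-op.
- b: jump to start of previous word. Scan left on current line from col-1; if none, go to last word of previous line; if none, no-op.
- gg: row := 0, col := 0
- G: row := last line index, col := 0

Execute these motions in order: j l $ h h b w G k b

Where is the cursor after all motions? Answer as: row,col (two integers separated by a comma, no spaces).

After 1 (j): row=1 col=0 char='l'
After 2 (l): row=1 col=1 char='e'
After 3 ($): row=1 col=12 char='o'
After 4 (h): row=1 col=11 char='w'
After 5 (h): row=1 col=10 char='t'
After 6 (b): row=1 col=5 char='r'
After 7 (w): row=1 col=10 char='t'
After 8 (G): row=4 col=0 char='_'
After 9 (k): row=3 col=0 char='_'
After 10 (b): row=2 col=15 char='c'

Answer: 2,15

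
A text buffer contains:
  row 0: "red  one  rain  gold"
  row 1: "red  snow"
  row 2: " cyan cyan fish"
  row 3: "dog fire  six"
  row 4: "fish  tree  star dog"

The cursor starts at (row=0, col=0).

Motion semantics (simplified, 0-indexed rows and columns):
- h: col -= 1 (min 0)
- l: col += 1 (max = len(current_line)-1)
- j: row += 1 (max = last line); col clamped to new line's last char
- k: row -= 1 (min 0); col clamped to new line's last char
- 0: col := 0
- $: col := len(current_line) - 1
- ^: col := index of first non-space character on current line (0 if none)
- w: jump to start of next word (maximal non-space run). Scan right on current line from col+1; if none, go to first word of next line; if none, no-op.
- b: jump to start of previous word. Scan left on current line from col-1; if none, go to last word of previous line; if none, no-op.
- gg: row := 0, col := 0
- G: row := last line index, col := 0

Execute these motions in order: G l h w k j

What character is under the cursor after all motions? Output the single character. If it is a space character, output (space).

Answer: t

Derivation:
After 1 (G): row=4 col=0 char='f'
After 2 (l): row=4 col=1 char='i'
After 3 (h): row=4 col=0 char='f'
After 4 (w): row=4 col=6 char='t'
After 5 (k): row=3 col=6 char='r'
After 6 (j): row=4 col=6 char='t'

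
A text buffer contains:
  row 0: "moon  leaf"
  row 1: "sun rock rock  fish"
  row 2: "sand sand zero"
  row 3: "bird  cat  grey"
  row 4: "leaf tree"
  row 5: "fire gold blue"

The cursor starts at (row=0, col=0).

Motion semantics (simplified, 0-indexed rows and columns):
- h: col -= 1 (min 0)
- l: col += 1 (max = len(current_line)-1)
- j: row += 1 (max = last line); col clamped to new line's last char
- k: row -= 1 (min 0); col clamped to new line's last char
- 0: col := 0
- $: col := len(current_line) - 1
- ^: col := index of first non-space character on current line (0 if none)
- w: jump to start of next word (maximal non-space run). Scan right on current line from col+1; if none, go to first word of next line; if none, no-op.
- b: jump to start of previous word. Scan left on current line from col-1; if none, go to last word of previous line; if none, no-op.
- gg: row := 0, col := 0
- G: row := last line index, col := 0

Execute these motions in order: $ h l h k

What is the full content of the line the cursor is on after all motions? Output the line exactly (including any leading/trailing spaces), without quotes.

After 1 ($): row=0 col=9 char='f'
After 2 (h): row=0 col=8 char='a'
After 3 (l): row=0 col=9 char='f'
After 4 (h): row=0 col=8 char='a'
After 5 (k): row=0 col=8 char='a'

Answer: moon  leaf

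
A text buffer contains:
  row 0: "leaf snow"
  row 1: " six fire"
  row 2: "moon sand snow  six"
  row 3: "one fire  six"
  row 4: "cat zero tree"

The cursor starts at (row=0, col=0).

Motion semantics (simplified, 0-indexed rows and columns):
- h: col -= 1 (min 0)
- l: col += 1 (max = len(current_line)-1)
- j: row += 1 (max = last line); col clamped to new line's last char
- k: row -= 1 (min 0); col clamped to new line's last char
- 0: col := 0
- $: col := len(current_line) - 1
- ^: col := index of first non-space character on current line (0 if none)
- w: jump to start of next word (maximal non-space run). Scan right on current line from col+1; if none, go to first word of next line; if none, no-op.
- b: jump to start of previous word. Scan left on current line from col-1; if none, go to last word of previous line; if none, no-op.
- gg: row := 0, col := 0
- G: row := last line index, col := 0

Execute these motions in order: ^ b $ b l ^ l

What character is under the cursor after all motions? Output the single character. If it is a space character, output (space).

Answer: e

Derivation:
After 1 (^): row=0 col=0 char='l'
After 2 (b): row=0 col=0 char='l'
After 3 ($): row=0 col=8 char='w'
After 4 (b): row=0 col=5 char='s'
After 5 (l): row=0 col=6 char='n'
After 6 (^): row=0 col=0 char='l'
After 7 (l): row=0 col=1 char='e'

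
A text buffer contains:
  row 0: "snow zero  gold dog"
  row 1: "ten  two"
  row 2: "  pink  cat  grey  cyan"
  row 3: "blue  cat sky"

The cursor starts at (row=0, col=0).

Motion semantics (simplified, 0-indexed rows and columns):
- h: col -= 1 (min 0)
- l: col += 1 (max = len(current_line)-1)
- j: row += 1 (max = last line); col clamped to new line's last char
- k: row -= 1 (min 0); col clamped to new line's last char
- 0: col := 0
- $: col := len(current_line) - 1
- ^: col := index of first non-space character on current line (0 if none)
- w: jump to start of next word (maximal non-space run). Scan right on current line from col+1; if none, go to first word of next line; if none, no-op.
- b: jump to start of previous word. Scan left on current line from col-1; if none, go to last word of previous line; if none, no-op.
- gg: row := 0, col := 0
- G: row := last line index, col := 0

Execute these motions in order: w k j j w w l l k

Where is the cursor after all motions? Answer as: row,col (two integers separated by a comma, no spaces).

After 1 (w): row=0 col=5 char='z'
After 2 (k): row=0 col=5 char='z'
After 3 (j): row=1 col=5 char='t'
After 4 (j): row=2 col=5 char='k'
After 5 (w): row=2 col=8 char='c'
After 6 (w): row=2 col=13 char='g'
After 7 (l): row=2 col=14 char='r'
After 8 (l): row=2 col=15 char='e'
After 9 (k): row=1 col=7 char='o'

Answer: 1,7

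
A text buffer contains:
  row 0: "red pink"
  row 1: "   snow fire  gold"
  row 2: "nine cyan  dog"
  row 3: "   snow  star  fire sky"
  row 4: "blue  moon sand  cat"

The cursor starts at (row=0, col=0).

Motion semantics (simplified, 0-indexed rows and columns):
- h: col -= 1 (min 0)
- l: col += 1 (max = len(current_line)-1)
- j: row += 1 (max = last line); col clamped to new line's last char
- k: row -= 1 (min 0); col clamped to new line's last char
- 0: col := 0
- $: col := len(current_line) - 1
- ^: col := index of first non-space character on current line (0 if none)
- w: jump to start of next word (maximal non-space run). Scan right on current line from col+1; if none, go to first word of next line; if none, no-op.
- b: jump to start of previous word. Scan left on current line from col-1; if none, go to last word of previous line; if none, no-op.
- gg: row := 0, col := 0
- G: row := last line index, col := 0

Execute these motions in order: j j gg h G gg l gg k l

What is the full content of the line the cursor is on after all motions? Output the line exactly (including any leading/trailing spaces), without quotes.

Answer: red pink

Derivation:
After 1 (j): row=1 col=0 char='_'
After 2 (j): row=2 col=0 char='n'
After 3 (gg): row=0 col=0 char='r'
After 4 (h): row=0 col=0 char='r'
After 5 (G): row=4 col=0 char='b'
After 6 (gg): row=0 col=0 char='r'
After 7 (l): row=0 col=1 char='e'
After 8 (gg): row=0 col=0 char='r'
After 9 (k): row=0 col=0 char='r'
After 10 (l): row=0 col=1 char='e'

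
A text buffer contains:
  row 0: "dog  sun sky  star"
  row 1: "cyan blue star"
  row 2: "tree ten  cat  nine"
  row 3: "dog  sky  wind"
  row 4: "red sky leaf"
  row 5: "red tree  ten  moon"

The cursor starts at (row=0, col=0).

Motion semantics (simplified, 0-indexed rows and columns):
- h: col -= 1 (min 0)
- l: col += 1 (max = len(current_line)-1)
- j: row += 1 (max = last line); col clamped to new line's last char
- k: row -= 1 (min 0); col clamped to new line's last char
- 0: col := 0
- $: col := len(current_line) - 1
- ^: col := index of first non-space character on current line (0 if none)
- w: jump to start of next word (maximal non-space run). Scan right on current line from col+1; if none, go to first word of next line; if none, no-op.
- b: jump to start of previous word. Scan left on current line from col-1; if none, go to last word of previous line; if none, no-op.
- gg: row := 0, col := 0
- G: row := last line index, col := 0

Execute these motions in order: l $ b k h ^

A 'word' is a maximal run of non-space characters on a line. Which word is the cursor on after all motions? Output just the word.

Answer: dog

Derivation:
After 1 (l): row=0 col=1 char='o'
After 2 ($): row=0 col=17 char='r'
After 3 (b): row=0 col=14 char='s'
After 4 (k): row=0 col=14 char='s'
After 5 (h): row=0 col=13 char='_'
After 6 (^): row=0 col=0 char='d'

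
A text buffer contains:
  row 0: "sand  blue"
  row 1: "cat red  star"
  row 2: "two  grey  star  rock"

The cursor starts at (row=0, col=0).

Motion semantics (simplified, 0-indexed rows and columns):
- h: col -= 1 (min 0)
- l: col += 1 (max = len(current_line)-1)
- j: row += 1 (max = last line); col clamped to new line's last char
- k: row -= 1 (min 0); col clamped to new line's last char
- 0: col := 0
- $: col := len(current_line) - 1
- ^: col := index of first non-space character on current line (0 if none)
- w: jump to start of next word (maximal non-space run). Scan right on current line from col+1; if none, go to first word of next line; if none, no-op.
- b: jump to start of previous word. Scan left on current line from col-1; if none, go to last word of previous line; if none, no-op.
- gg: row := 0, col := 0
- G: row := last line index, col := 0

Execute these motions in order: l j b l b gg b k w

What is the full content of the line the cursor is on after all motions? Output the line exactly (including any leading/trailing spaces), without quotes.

After 1 (l): row=0 col=1 char='a'
After 2 (j): row=1 col=1 char='a'
After 3 (b): row=1 col=0 char='c'
After 4 (l): row=1 col=1 char='a'
After 5 (b): row=1 col=0 char='c'
After 6 (gg): row=0 col=0 char='s'
After 7 (b): row=0 col=0 char='s'
After 8 (k): row=0 col=0 char='s'
After 9 (w): row=0 col=6 char='b'

Answer: sand  blue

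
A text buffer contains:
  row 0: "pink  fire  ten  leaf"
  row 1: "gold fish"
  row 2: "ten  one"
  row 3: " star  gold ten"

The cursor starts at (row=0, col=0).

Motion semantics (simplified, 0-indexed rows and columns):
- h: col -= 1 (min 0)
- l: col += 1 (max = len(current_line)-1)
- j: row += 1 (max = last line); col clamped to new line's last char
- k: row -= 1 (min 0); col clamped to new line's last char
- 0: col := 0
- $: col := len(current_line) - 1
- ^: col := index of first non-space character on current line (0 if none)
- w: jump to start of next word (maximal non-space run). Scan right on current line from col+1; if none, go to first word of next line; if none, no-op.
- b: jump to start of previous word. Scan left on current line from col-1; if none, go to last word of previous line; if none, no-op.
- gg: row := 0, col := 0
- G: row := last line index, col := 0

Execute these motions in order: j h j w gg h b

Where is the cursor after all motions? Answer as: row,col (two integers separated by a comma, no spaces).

Answer: 0,0

Derivation:
After 1 (j): row=1 col=0 char='g'
After 2 (h): row=1 col=0 char='g'
After 3 (j): row=2 col=0 char='t'
After 4 (w): row=2 col=5 char='o'
After 5 (gg): row=0 col=0 char='p'
After 6 (h): row=0 col=0 char='p'
After 7 (b): row=0 col=0 char='p'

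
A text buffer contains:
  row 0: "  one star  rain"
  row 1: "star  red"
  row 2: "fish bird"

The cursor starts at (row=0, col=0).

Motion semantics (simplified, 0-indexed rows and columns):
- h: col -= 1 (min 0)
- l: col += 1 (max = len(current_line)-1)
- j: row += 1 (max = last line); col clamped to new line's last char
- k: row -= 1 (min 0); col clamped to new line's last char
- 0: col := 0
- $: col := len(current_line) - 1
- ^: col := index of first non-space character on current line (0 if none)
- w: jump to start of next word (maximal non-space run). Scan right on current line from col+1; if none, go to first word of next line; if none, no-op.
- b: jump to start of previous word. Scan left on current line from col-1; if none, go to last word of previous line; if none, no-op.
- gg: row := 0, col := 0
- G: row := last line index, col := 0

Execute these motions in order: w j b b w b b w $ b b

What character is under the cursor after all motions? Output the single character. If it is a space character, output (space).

After 1 (w): row=0 col=2 char='o'
After 2 (j): row=1 col=2 char='a'
After 3 (b): row=1 col=0 char='s'
After 4 (b): row=0 col=12 char='r'
After 5 (w): row=1 col=0 char='s'
After 6 (b): row=0 col=12 char='r'
After 7 (b): row=0 col=6 char='s'
After 8 (w): row=0 col=12 char='r'
After 9 ($): row=0 col=15 char='n'
After 10 (b): row=0 col=12 char='r'
After 11 (b): row=0 col=6 char='s'

Answer: s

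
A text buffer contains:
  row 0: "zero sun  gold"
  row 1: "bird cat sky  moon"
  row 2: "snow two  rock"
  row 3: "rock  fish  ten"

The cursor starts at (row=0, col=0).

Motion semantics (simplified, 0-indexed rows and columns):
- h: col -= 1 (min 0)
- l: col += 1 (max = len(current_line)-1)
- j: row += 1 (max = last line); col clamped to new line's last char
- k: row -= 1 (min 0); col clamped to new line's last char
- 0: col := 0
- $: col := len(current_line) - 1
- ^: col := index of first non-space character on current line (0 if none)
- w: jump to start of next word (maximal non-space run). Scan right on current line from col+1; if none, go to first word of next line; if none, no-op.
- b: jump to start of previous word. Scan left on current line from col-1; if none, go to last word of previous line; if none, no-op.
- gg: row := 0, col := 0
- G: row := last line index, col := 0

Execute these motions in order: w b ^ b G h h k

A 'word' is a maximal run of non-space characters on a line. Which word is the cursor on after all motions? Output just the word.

After 1 (w): row=0 col=5 char='s'
After 2 (b): row=0 col=0 char='z'
After 3 (^): row=0 col=0 char='z'
After 4 (b): row=0 col=0 char='z'
After 5 (G): row=3 col=0 char='r'
After 6 (h): row=3 col=0 char='r'
After 7 (h): row=3 col=0 char='r'
After 8 (k): row=2 col=0 char='s'

Answer: snow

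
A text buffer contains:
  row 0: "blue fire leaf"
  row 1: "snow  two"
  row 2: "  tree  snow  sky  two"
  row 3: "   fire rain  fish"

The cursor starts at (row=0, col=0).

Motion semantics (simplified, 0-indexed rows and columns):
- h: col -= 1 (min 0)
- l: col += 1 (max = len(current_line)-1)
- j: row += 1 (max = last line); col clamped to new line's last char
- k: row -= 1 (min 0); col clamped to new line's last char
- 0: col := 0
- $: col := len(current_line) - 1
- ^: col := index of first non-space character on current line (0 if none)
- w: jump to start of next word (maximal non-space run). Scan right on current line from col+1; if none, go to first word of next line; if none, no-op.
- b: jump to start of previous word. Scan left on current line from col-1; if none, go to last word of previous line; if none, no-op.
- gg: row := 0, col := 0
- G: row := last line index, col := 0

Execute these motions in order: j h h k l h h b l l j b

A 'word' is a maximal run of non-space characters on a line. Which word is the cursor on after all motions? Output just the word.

Answer: snow

Derivation:
After 1 (j): row=1 col=0 char='s'
After 2 (h): row=1 col=0 char='s'
After 3 (h): row=1 col=0 char='s'
After 4 (k): row=0 col=0 char='b'
After 5 (l): row=0 col=1 char='l'
After 6 (h): row=0 col=0 char='b'
After 7 (h): row=0 col=0 char='b'
After 8 (b): row=0 col=0 char='b'
After 9 (l): row=0 col=1 char='l'
After 10 (l): row=0 col=2 char='u'
After 11 (j): row=1 col=2 char='o'
After 12 (b): row=1 col=0 char='s'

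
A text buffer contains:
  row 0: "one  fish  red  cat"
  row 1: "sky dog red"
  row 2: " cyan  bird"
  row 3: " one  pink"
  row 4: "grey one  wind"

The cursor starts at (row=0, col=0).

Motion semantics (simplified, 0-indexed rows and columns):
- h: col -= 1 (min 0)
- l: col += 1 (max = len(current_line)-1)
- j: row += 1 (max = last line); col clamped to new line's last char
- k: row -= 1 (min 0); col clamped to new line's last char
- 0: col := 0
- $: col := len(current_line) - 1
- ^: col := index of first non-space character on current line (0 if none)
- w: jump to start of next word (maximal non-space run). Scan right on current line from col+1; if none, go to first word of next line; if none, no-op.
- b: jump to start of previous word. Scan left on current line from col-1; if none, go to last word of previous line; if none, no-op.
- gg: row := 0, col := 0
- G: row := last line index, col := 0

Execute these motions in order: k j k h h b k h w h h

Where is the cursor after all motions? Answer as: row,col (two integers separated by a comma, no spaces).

Answer: 0,3

Derivation:
After 1 (k): row=0 col=0 char='o'
After 2 (j): row=1 col=0 char='s'
After 3 (k): row=0 col=0 char='o'
After 4 (h): row=0 col=0 char='o'
After 5 (h): row=0 col=0 char='o'
After 6 (b): row=0 col=0 char='o'
After 7 (k): row=0 col=0 char='o'
After 8 (h): row=0 col=0 char='o'
After 9 (w): row=0 col=5 char='f'
After 10 (h): row=0 col=4 char='_'
After 11 (h): row=0 col=3 char='_'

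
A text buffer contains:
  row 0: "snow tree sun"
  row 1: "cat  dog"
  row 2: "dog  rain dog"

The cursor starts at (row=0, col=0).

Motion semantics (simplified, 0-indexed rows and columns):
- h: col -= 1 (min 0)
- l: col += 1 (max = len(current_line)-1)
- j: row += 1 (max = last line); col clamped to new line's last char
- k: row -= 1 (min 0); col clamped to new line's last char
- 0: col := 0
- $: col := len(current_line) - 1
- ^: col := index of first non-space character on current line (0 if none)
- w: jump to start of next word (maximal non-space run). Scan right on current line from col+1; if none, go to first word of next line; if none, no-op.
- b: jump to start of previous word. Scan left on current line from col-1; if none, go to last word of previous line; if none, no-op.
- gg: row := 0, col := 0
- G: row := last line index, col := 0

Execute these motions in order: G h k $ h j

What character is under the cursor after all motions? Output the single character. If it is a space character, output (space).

After 1 (G): row=2 col=0 char='d'
After 2 (h): row=2 col=0 char='d'
After 3 (k): row=1 col=0 char='c'
After 4 ($): row=1 col=7 char='g'
After 5 (h): row=1 col=6 char='o'
After 6 (j): row=2 col=6 char='a'

Answer: a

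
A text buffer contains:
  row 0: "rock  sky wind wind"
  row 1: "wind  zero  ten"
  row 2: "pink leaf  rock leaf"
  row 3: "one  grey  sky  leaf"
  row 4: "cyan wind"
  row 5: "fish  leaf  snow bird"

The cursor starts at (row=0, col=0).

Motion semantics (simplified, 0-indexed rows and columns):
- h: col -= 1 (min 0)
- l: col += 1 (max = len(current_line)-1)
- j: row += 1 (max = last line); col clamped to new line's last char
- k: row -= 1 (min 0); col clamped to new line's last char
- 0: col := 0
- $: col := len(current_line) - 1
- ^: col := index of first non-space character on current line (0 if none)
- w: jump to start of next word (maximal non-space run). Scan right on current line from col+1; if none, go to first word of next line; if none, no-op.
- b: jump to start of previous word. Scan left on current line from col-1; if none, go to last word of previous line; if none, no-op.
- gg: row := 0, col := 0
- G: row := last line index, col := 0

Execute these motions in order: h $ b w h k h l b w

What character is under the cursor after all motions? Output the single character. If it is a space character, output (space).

Answer: s

Derivation:
After 1 (h): row=0 col=0 char='r'
After 2 ($): row=0 col=18 char='d'
After 3 (b): row=0 col=15 char='w'
After 4 (w): row=1 col=0 char='w'
After 5 (h): row=1 col=0 char='w'
After 6 (k): row=0 col=0 char='r'
After 7 (h): row=0 col=0 char='r'
After 8 (l): row=0 col=1 char='o'
After 9 (b): row=0 col=0 char='r'
After 10 (w): row=0 col=6 char='s'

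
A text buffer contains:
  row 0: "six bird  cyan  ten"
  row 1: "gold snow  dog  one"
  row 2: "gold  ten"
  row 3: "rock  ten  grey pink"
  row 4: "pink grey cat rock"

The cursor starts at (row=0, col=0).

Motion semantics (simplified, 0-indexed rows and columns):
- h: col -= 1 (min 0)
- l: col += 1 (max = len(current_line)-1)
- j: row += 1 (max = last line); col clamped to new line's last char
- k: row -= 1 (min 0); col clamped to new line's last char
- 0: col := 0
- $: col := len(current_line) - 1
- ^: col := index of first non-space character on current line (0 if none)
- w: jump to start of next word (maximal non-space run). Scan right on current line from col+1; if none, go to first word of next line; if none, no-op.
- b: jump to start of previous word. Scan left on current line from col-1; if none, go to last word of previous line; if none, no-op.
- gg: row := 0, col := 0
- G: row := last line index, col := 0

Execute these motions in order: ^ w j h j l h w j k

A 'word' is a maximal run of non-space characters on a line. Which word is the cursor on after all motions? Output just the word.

After 1 (^): row=0 col=0 char='s'
After 2 (w): row=0 col=4 char='b'
After 3 (j): row=1 col=4 char='_'
After 4 (h): row=1 col=3 char='d'
After 5 (j): row=2 col=3 char='d'
After 6 (l): row=2 col=4 char='_'
After 7 (h): row=2 col=3 char='d'
After 8 (w): row=2 col=6 char='t'
After 9 (j): row=3 col=6 char='t'
After 10 (k): row=2 col=6 char='t'

Answer: ten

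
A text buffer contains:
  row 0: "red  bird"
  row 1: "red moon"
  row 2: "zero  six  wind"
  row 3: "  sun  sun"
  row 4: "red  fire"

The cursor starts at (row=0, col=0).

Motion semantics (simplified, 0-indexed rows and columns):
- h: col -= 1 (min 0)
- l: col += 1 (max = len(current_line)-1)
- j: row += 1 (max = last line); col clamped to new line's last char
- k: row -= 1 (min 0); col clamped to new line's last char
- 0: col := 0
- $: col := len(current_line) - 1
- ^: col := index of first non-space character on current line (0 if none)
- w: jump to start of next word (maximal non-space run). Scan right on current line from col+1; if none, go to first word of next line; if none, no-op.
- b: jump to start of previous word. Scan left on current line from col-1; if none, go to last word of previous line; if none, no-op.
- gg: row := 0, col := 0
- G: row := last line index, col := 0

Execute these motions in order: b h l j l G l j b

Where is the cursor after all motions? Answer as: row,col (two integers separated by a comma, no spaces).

Answer: 4,0

Derivation:
After 1 (b): row=0 col=0 char='r'
After 2 (h): row=0 col=0 char='r'
After 3 (l): row=0 col=1 char='e'
After 4 (j): row=1 col=1 char='e'
After 5 (l): row=1 col=2 char='d'
After 6 (G): row=4 col=0 char='r'
After 7 (l): row=4 col=1 char='e'
After 8 (j): row=4 col=1 char='e'
After 9 (b): row=4 col=0 char='r'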